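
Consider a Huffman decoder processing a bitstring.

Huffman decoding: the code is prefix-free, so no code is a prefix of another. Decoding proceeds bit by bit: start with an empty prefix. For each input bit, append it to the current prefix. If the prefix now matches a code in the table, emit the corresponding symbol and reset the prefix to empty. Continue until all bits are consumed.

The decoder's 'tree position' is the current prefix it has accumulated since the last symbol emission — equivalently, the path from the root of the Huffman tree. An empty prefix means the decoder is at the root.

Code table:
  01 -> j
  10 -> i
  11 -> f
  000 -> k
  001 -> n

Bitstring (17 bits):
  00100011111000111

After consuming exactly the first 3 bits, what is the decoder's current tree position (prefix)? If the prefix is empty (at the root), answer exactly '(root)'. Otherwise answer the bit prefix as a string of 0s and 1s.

Answer: (root)

Derivation:
Bit 0: prefix='0' (no match yet)
Bit 1: prefix='00' (no match yet)
Bit 2: prefix='001' -> emit 'n', reset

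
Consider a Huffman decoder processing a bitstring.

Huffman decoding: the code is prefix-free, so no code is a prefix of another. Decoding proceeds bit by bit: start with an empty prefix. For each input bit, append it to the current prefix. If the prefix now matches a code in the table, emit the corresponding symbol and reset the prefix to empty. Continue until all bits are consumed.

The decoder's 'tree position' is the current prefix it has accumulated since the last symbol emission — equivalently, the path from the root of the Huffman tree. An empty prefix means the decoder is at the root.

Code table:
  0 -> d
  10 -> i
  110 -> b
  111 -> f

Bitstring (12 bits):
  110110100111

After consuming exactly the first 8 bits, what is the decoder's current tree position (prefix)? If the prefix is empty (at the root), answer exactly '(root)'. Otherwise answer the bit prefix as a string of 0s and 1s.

Answer: (root)

Derivation:
Bit 0: prefix='1' (no match yet)
Bit 1: prefix='11' (no match yet)
Bit 2: prefix='110' -> emit 'b', reset
Bit 3: prefix='1' (no match yet)
Bit 4: prefix='11' (no match yet)
Bit 5: prefix='110' -> emit 'b', reset
Bit 6: prefix='1' (no match yet)
Bit 7: prefix='10' -> emit 'i', reset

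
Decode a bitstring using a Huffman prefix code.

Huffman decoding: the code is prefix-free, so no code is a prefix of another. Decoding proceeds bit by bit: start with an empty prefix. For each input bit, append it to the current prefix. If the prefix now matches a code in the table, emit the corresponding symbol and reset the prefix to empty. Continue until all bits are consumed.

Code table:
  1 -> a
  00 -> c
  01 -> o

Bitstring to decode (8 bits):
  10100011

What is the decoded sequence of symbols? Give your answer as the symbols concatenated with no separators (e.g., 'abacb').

Bit 0: prefix='1' -> emit 'a', reset
Bit 1: prefix='0' (no match yet)
Bit 2: prefix='01' -> emit 'o', reset
Bit 3: prefix='0' (no match yet)
Bit 4: prefix='00' -> emit 'c', reset
Bit 5: prefix='0' (no match yet)
Bit 6: prefix='01' -> emit 'o', reset
Bit 7: prefix='1' -> emit 'a', reset

Answer: aocoa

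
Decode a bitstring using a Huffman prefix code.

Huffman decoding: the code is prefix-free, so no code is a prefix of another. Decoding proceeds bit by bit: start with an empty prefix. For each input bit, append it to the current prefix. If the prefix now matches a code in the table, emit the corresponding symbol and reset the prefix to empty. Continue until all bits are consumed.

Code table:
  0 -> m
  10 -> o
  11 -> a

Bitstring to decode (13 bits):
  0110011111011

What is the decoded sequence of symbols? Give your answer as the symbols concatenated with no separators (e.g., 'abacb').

Bit 0: prefix='0' -> emit 'm', reset
Bit 1: prefix='1' (no match yet)
Bit 2: prefix='11' -> emit 'a', reset
Bit 3: prefix='0' -> emit 'm', reset
Bit 4: prefix='0' -> emit 'm', reset
Bit 5: prefix='1' (no match yet)
Bit 6: prefix='11' -> emit 'a', reset
Bit 7: prefix='1' (no match yet)
Bit 8: prefix='11' -> emit 'a', reset
Bit 9: prefix='1' (no match yet)
Bit 10: prefix='10' -> emit 'o', reset
Bit 11: prefix='1' (no match yet)
Bit 12: prefix='11' -> emit 'a', reset

Answer: mammaaoa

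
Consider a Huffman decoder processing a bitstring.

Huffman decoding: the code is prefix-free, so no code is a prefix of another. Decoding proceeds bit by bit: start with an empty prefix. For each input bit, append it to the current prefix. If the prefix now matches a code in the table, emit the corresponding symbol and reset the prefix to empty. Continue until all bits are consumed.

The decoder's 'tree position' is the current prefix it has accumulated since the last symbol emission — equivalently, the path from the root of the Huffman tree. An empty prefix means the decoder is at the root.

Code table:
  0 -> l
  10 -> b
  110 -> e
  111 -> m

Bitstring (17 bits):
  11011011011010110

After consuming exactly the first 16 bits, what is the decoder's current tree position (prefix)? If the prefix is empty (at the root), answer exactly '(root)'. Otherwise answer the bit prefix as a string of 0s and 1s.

Answer: 11

Derivation:
Bit 0: prefix='1' (no match yet)
Bit 1: prefix='11' (no match yet)
Bit 2: prefix='110' -> emit 'e', reset
Bit 3: prefix='1' (no match yet)
Bit 4: prefix='11' (no match yet)
Bit 5: prefix='110' -> emit 'e', reset
Bit 6: prefix='1' (no match yet)
Bit 7: prefix='11' (no match yet)
Bit 8: prefix='110' -> emit 'e', reset
Bit 9: prefix='1' (no match yet)
Bit 10: prefix='11' (no match yet)
Bit 11: prefix='110' -> emit 'e', reset
Bit 12: prefix='1' (no match yet)
Bit 13: prefix='10' -> emit 'b', reset
Bit 14: prefix='1' (no match yet)
Bit 15: prefix='11' (no match yet)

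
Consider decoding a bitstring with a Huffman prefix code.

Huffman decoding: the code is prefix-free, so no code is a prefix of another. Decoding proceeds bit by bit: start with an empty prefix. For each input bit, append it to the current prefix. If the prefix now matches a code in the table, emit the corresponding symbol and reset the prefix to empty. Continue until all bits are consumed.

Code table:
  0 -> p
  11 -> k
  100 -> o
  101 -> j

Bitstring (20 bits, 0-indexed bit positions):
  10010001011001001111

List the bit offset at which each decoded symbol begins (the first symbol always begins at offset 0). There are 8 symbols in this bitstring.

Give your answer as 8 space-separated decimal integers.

Bit 0: prefix='1' (no match yet)
Bit 1: prefix='10' (no match yet)
Bit 2: prefix='100' -> emit 'o', reset
Bit 3: prefix='1' (no match yet)
Bit 4: prefix='10' (no match yet)
Bit 5: prefix='100' -> emit 'o', reset
Bit 6: prefix='0' -> emit 'p', reset
Bit 7: prefix='1' (no match yet)
Bit 8: prefix='10' (no match yet)
Bit 9: prefix='101' -> emit 'j', reset
Bit 10: prefix='1' (no match yet)
Bit 11: prefix='10' (no match yet)
Bit 12: prefix='100' -> emit 'o', reset
Bit 13: prefix='1' (no match yet)
Bit 14: prefix='10' (no match yet)
Bit 15: prefix='100' -> emit 'o', reset
Bit 16: prefix='1' (no match yet)
Bit 17: prefix='11' -> emit 'k', reset
Bit 18: prefix='1' (no match yet)
Bit 19: prefix='11' -> emit 'k', reset

Answer: 0 3 6 7 10 13 16 18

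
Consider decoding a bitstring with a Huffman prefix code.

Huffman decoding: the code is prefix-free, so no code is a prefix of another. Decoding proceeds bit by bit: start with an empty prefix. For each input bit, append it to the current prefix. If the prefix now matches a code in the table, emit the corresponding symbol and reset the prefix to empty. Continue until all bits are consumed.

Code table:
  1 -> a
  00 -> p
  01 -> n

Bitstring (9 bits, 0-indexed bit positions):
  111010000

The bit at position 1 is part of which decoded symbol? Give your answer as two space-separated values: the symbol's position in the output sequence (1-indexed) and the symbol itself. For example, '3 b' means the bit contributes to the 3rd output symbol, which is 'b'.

Answer: 2 a

Derivation:
Bit 0: prefix='1' -> emit 'a', reset
Bit 1: prefix='1' -> emit 'a', reset
Bit 2: prefix='1' -> emit 'a', reset
Bit 3: prefix='0' (no match yet)
Bit 4: prefix='01' -> emit 'n', reset
Bit 5: prefix='0' (no match yet)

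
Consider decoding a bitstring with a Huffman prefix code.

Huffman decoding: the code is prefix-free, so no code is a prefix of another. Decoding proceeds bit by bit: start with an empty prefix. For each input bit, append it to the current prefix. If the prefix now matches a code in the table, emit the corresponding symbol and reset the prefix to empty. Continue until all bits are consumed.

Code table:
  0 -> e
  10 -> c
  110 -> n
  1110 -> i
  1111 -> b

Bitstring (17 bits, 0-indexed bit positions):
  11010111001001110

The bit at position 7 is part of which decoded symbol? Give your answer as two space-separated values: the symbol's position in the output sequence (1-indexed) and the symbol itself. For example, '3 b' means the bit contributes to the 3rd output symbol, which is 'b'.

Bit 0: prefix='1' (no match yet)
Bit 1: prefix='11' (no match yet)
Bit 2: prefix='110' -> emit 'n', reset
Bit 3: prefix='1' (no match yet)
Bit 4: prefix='10' -> emit 'c', reset
Bit 5: prefix='1' (no match yet)
Bit 6: prefix='11' (no match yet)
Bit 7: prefix='111' (no match yet)
Bit 8: prefix='1110' -> emit 'i', reset
Bit 9: prefix='0' -> emit 'e', reset
Bit 10: prefix='1' (no match yet)
Bit 11: prefix='10' -> emit 'c', reset

Answer: 3 i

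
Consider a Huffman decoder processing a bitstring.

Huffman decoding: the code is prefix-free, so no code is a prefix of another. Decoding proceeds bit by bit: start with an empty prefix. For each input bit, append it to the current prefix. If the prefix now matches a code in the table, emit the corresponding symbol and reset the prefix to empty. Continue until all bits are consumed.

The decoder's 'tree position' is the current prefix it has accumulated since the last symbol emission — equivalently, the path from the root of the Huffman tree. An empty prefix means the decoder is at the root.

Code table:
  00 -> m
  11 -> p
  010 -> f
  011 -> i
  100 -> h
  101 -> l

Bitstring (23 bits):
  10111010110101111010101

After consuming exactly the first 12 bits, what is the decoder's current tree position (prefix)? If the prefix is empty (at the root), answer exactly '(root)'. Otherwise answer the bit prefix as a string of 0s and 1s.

Answer: 01

Derivation:
Bit 0: prefix='1' (no match yet)
Bit 1: prefix='10' (no match yet)
Bit 2: prefix='101' -> emit 'l', reset
Bit 3: prefix='1' (no match yet)
Bit 4: prefix='11' -> emit 'p', reset
Bit 5: prefix='0' (no match yet)
Bit 6: prefix='01' (no match yet)
Bit 7: prefix='010' -> emit 'f', reset
Bit 8: prefix='1' (no match yet)
Bit 9: prefix='11' -> emit 'p', reset
Bit 10: prefix='0' (no match yet)
Bit 11: prefix='01' (no match yet)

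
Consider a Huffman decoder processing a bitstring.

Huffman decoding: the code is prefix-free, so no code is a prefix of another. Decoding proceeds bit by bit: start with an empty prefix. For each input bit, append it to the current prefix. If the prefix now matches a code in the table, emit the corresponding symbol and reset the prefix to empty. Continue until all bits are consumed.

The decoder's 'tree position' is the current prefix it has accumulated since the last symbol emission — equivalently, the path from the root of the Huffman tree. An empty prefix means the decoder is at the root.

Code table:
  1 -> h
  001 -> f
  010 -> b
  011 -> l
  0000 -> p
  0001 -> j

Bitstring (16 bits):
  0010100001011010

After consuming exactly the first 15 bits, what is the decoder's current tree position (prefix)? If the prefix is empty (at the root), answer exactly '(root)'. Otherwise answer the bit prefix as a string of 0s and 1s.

Bit 0: prefix='0' (no match yet)
Bit 1: prefix='00' (no match yet)
Bit 2: prefix='001' -> emit 'f', reset
Bit 3: prefix='0' (no match yet)
Bit 4: prefix='01' (no match yet)
Bit 5: prefix='010' -> emit 'b', reset
Bit 6: prefix='0' (no match yet)
Bit 7: prefix='00' (no match yet)
Bit 8: prefix='000' (no match yet)
Bit 9: prefix='0001' -> emit 'j', reset
Bit 10: prefix='0' (no match yet)
Bit 11: prefix='01' (no match yet)
Bit 12: prefix='011' -> emit 'l', reset
Bit 13: prefix='0' (no match yet)
Bit 14: prefix='01' (no match yet)

Answer: 01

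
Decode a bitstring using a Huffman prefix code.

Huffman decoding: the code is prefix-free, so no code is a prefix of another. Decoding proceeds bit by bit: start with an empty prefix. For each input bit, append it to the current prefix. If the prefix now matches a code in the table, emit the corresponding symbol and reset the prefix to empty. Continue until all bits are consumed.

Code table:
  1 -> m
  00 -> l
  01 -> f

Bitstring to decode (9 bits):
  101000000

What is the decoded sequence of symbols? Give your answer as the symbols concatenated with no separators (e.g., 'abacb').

Answer: mflll

Derivation:
Bit 0: prefix='1' -> emit 'm', reset
Bit 1: prefix='0' (no match yet)
Bit 2: prefix='01' -> emit 'f', reset
Bit 3: prefix='0' (no match yet)
Bit 4: prefix='00' -> emit 'l', reset
Bit 5: prefix='0' (no match yet)
Bit 6: prefix='00' -> emit 'l', reset
Bit 7: prefix='0' (no match yet)
Bit 8: prefix='00' -> emit 'l', reset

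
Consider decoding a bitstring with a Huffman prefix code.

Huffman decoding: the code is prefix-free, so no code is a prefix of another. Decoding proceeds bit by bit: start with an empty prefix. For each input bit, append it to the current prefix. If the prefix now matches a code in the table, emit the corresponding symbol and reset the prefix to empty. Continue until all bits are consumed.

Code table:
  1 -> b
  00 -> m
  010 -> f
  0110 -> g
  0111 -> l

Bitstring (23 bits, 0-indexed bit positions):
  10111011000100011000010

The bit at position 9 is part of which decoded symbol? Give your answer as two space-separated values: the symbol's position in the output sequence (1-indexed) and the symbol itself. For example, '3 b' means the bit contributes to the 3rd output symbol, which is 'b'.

Answer: 4 m

Derivation:
Bit 0: prefix='1' -> emit 'b', reset
Bit 1: prefix='0' (no match yet)
Bit 2: prefix='01' (no match yet)
Bit 3: prefix='011' (no match yet)
Bit 4: prefix='0111' -> emit 'l', reset
Bit 5: prefix='0' (no match yet)
Bit 6: prefix='01' (no match yet)
Bit 7: prefix='011' (no match yet)
Bit 8: prefix='0110' -> emit 'g', reset
Bit 9: prefix='0' (no match yet)
Bit 10: prefix='00' -> emit 'm', reset
Bit 11: prefix='1' -> emit 'b', reset
Bit 12: prefix='0' (no match yet)
Bit 13: prefix='00' -> emit 'm', reset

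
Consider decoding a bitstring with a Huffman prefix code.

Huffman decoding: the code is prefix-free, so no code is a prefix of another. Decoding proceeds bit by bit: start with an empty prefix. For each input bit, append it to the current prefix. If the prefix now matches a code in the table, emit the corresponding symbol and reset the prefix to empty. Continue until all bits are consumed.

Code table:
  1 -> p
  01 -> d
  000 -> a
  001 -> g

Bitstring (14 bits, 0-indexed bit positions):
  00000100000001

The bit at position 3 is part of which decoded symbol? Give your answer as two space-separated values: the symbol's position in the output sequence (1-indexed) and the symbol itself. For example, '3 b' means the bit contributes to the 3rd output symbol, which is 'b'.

Answer: 2 g

Derivation:
Bit 0: prefix='0' (no match yet)
Bit 1: prefix='00' (no match yet)
Bit 2: prefix='000' -> emit 'a', reset
Bit 3: prefix='0' (no match yet)
Bit 4: prefix='00' (no match yet)
Bit 5: prefix='001' -> emit 'g', reset
Bit 6: prefix='0' (no match yet)
Bit 7: prefix='00' (no match yet)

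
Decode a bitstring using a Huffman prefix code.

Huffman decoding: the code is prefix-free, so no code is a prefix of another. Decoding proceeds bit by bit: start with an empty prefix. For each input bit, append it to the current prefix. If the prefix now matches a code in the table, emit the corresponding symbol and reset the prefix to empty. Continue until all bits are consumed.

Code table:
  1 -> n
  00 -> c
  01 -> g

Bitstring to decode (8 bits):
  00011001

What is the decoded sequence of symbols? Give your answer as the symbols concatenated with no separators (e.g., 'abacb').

Bit 0: prefix='0' (no match yet)
Bit 1: prefix='00' -> emit 'c', reset
Bit 2: prefix='0' (no match yet)
Bit 3: prefix='01' -> emit 'g', reset
Bit 4: prefix='1' -> emit 'n', reset
Bit 5: prefix='0' (no match yet)
Bit 6: prefix='00' -> emit 'c', reset
Bit 7: prefix='1' -> emit 'n', reset

Answer: cgncn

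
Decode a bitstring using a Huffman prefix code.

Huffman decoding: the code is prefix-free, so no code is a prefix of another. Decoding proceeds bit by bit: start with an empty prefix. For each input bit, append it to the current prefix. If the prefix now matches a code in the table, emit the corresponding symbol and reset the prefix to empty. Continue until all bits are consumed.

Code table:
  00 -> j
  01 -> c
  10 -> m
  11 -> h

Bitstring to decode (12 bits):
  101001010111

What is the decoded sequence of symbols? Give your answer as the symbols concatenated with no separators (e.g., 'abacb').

Bit 0: prefix='1' (no match yet)
Bit 1: prefix='10' -> emit 'm', reset
Bit 2: prefix='1' (no match yet)
Bit 3: prefix='10' -> emit 'm', reset
Bit 4: prefix='0' (no match yet)
Bit 5: prefix='01' -> emit 'c', reset
Bit 6: prefix='0' (no match yet)
Bit 7: prefix='01' -> emit 'c', reset
Bit 8: prefix='0' (no match yet)
Bit 9: prefix='01' -> emit 'c', reset
Bit 10: prefix='1' (no match yet)
Bit 11: prefix='11' -> emit 'h', reset

Answer: mmccch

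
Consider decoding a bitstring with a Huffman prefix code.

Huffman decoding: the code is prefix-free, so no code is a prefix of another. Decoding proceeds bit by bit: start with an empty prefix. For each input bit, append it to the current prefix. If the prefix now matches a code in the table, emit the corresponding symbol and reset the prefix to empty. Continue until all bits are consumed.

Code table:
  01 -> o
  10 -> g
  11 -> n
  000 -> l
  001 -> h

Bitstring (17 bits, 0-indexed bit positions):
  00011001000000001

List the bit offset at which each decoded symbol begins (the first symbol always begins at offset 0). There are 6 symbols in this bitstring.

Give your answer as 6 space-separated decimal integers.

Bit 0: prefix='0' (no match yet)
Bit 1: prefix='00' (no match yet)
Bit 2: prefix='000' -> emit 'l', reset
Bit 3: prefix='1' (no match yet)
Bit 4: prefix='11' -> emit 'n', reset
Bit 5: prefix='0' (no match yet)
Bit 6: prefix='00' (no match yet)
Bit 7: prefix='001' -> emit 'h', reset
Bit 8: prefix='0' (no match yet)
Bit 9: prefix='00' (no match yet)
Bit 10: prefix='000' -> emit 'l', reset
Bit 11: prefix='0' (no match yet)
Bit 12: prefix='00' (no match yet)
Bit 13: prefix='000' -> emit 'l', reset
Bit 14: prefix='0' (no match yet)
Bit 15: prefix='00' (no match yet)
Bit 16: prefix='001' -> emit 'h', reset

Answer: 0 3 5 8 11 14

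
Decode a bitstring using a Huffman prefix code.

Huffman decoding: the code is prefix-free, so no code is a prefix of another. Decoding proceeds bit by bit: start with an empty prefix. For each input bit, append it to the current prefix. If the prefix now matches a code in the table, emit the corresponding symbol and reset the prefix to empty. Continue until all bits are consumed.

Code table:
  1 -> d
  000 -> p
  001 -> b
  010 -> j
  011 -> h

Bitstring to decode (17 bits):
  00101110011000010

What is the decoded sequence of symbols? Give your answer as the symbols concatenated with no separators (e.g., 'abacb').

Bit 0: prefix='0' (no match yet)
Bit 1: prefix='00' (no match yet)
Bit 2: prefix='001' -> emit 'b', reset
Bit 3: prefix='0' (no match yet)
Bit 4: prefix='01' (no match yet)
Bit 5: prefix='011' -> emit 'h', reset
Bit 6: prefix='1' -> emit 'd', reset
Bit 7: prefix='0' (no match yet)
Bit 8: prefix='00' (no match yet)
Bit 9: prefix='001' -> emit 'b', reset
Bit 10: prefix='1' -> emit 'd', reset
Bit 11: prefix='0' (no match yet)
Bit 12: prefix='00' (no match yet)
Bit 13: prefix='000' -> emit 'p', reset
Bit 14: prefix='0' (no match yet)
Bit 15: prefix='01' (no match yet)
Bit 16: prefix='010' -> emit 'j', reset

Answer: bhdbdpj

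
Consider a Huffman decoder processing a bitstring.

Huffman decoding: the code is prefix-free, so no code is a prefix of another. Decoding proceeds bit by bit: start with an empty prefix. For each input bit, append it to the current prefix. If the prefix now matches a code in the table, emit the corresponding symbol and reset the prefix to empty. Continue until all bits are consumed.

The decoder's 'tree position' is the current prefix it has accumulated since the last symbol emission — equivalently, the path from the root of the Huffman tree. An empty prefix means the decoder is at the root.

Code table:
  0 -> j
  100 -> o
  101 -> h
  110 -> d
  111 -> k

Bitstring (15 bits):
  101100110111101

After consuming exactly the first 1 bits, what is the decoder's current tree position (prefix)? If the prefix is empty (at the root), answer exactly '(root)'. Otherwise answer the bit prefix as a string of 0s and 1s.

Answer: 1

Derivation:
Bit 0: prefix='1' (no match yet)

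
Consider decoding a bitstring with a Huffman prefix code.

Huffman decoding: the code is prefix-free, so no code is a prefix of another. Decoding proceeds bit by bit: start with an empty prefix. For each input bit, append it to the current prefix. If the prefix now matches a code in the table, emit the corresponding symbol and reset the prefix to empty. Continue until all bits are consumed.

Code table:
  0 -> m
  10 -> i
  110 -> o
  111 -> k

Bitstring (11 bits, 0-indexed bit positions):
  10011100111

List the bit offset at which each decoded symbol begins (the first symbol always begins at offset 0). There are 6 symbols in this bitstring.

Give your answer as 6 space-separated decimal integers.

Answer: 0 2 3 6 7 8

Derivation:
Bit 0: prefix='1' (no match yet)
Bit 1: prefix='10' -> emit 'i', reset
Bit 2: prefix='0' -> emit 'm', reset
Bit 3: prefix='1' (no match yet)
Bit 4: prefix='11' (no match yet)
Bit 5: prefix='111' -> emit 'k', reset
Bit 6: prefix='0' -> emit 'm', reset
Bit 7: prefix='0' -> emit 'm', reset
Bit 8: prefix='1' (no match yet)
Bit 9: prefix='11' (no match yet)
Bit 10: prefix='111' -> emit 'k', reset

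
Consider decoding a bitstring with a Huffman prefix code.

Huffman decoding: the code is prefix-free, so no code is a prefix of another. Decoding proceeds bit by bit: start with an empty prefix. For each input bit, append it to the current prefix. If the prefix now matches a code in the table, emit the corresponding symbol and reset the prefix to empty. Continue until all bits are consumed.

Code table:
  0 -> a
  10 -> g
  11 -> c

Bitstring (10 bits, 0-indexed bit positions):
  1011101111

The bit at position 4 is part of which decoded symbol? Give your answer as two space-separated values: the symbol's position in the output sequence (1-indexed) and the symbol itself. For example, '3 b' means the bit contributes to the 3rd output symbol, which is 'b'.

Answer: 3 g

Derivation:
Bit 0: prefix='1' (no match yet)
Bit 1: prefix='10' -> emit 'g', reset
Bit 2: prefix='1' (no match yet)
Bit 3: prefix='11' -> emit 'c', reset
Bit 4: prefix='1' (no match yet)
Bit 5: prefix='10' -> emit 'g', reset
Bit 6: prefix='1' (no match yet)
Bit 7: prefix='11' -> emit 'c', reset
Bit 8: prefix='1' (no match yet)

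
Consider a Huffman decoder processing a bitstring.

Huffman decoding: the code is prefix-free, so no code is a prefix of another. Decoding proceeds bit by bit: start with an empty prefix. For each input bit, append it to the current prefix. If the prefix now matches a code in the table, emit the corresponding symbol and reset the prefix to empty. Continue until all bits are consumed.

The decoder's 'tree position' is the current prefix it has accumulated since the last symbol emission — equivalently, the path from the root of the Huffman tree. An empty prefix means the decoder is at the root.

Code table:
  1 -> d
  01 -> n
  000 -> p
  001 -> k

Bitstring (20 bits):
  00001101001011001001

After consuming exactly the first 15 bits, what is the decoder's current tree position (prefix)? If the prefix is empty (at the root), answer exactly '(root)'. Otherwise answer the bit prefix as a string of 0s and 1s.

Answer: 0

Derivation:
Bit 0: prefix='0' (no match yet)
Bit 1: prefix='00' (no match yet)
Bit 2: prefix='000' -> emit 'p', reset
Bit 3: prefix='0' (no match yet)
Bit 4: prefix='01' -> emit 'n', reset
Bit 5: prefix='1' -> emit 'd', reset
Bit 6: prefix='0' (no match yet)
Bit 7: prefix='01' -> emit 'n', reset
Bit 8: prefix='0' (no match yet)
Bit 9: prefix='00' (no match yet)
Bit 10: prefix='001' -> emit 'k', reset
Bit 11: prefix='0' (no match yet)
Bit 12: prefix='01' -> emit 'n', reset
Bit 13: prefix='1' -> emit 'd', reset
Bit 14: prefix='0' (no match yet)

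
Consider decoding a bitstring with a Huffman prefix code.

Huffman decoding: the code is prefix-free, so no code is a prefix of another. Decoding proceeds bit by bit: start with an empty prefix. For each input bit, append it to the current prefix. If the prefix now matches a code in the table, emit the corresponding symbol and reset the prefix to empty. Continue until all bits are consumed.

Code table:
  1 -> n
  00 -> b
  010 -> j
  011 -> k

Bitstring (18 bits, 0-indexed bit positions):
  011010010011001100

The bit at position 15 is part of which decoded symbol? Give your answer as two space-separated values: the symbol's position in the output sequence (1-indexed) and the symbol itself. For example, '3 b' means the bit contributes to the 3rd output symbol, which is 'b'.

Bit 0: prefix='0' (no match yet)
Bit 1: prefix='01' (no match yet)
Bit 2: prefix='011' -> emit 'k', reset
Bit 3: prefix='0' (no match yet)
Bit 4: prefix='01' (no match yet)
Bit 5: prefix='010' -> emit 'j', reset
Bit 6: prefix='0' (no match yet)
Bit 7: prefix='01' (no match yet)
Bit 8: prefix='010' -> emit 'j', reset
Bit 9: prefix='0' (no match yet)
Bit 10: prefix='01' (no match yet)
Bit 11: prefix='011' -> emit 'k', reset
Bit 12: prefix='0' (no match yet)
Bit 13: prefix='00' -> emit 'b', reset
Bit 14: prefix='1' -> emit 'n', reset
Bit 15: prefix='1' -> emit 'n', reset
Bit 16: prefix='0' (no match yet)
Bit 17: prefix='00' -> emit 'b', reset

Answer: 7 n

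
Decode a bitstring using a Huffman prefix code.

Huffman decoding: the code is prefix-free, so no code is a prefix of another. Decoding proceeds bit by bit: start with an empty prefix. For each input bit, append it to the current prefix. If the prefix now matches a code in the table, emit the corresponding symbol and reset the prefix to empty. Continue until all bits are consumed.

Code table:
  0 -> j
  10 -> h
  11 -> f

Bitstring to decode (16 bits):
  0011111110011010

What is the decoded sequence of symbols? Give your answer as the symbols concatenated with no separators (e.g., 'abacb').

Bit 0: prefix='0' -> emit 'j', reset
Bit 1: prefix='0' -> emit 'j', reset
Bit 2: prefix='1' (no match yet)
Bit 3: prefix='11' -> emit 'f', reset
Bit 4: prefix='1' (no match yet)
Bit 5: prefix='11' -> emit 'f', reset
Bit 6: prefix='1' (no match yet)
Bit 7: prefix='11' -> emit 'f', reset
Bit 8: prefix='1' (no match yet)
Bit 9: prefix='10' -> emit 'h', reset
Bit 10: prefix='0' -> emit 'j', reset
Bit 11: prefix='1' (no match yet)
Bit 12: prefix='11' -> emit 'f', reset
Bit 13: prefix='0' -> emit 'j', reset
Bit 14: prefix='1' (no match yet)
Bit 15: prefix='10' -> emit 'h', reset

Answer: jjfffhjfjh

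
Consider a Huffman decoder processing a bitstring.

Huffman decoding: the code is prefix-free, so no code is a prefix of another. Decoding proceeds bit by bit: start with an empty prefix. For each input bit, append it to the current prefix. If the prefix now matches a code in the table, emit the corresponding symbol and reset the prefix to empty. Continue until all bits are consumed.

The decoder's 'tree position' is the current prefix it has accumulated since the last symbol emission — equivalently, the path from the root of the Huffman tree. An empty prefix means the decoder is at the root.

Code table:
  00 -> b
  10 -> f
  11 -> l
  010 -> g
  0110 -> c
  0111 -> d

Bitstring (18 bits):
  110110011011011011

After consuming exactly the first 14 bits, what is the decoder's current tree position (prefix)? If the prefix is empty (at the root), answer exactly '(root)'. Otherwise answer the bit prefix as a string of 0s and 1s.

Answer: 01

Derivation:
Bit 0: prefix='1' (no match yet)
Bit 1: prefix='11' -> emit 'l', reset
Bit 2: prefix='0' (no match yet)
Bit 3: prefix='01' (no match yet)
Bit 4: prefix='011' (no match yet)
Bit 5: prefix='0110' -> emit 'c', reset
Bit 6: prefix='0' (no match yet)
Bit 7: prefix='01' (no match yet)
Bit 8: prefix='011' (no match yet)
Bit 9: prefix='0110' -> emit 'c', reset
Bit 10: prefix='1' (no match yet)
Bit 11: prefix='11' -> emit 'l', reset
Bit 12: prefix='0' (no match yet)
Bit 13: prefix='01' (no match yet)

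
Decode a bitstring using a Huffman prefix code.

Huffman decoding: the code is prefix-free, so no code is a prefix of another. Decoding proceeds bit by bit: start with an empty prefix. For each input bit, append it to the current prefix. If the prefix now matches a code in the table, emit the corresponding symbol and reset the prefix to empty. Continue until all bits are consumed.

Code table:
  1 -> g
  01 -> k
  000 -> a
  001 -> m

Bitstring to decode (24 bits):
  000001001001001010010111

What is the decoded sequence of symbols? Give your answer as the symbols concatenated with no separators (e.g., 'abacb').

Answer: ammmmkmkgg

Derivation:
Bit 0: prefix='0' (no match yet)
Bit 1: prefix='00' (no match yet)
Bit 2: prefix='000' -> emit 'a', reset
Bit 3: prefix='0' (no match yet)
Bit 4: prefix='00' (no match yet)
Bit 5: prefix='001' -> emit 'm', reset
Bit 6: prefix='0' (no match yet)
Bit 7: prefix='00' (no match yet)
Bit 8: prefix='001' -> emit 'm', reset
Bit 9: prefix='0' (no match yet)
Bit 10: prefix='00' (no match yet)
Bit 11: prefix='001' -> emit 'm', reset
Bit 12: prefix='0' (no match yet)
Bit 13: prefix='00' (no match yet)
Bit 14: prefix='001' -> emit 'm', reset
Bit 15: prefix='0' (no match yet)
Bit 16: prefix='01' -> emit 'k', reset
Bit 17: prefix='0' (no match yet)
Bit 18: prefix='00' (no match yet)
Bit 19: prefix='001' -> emit 'm', reset
Bit 20: prefix='0' (no match yet)
Bit 21: prefix='01' -> emit 'k', reset
Bit 22: prefix='1' -> emit 'g', reset
Bit 23: prefix='1' -> emit 'g', reset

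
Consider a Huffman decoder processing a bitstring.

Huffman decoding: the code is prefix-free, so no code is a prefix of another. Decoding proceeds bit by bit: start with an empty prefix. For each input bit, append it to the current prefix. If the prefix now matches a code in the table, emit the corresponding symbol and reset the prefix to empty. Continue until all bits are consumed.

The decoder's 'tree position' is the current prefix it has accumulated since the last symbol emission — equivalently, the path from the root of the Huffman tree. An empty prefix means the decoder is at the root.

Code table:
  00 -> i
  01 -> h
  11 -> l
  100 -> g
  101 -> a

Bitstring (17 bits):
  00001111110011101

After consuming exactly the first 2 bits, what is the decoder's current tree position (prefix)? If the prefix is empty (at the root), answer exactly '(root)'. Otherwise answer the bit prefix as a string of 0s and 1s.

Answer: (root)

Derivation:
Bit 0: prefix='0' (no match yet)
Bit 1: prefix='00' -> emit 'i', reset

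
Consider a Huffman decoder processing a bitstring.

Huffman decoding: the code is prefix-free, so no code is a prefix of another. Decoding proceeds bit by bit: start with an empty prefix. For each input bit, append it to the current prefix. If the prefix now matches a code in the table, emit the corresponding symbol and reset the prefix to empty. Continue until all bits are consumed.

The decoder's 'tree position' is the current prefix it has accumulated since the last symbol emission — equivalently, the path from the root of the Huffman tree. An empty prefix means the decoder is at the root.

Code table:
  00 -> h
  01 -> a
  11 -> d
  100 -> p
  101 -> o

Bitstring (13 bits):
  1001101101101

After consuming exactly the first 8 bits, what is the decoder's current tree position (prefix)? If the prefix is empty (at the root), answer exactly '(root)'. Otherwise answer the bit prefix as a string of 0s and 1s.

Bit 0: prefix='1' (no match yet)
Bit 1: prefix='10' (no match yet)
Bit 2: prefix='100' -> emit 'p', reset
Bit 3: prefix='1' (no match yet)
Bit 4: prefix='11' -> emit 'd', reset
Bit 5: prefix='0' (no match yet)
Bit 6: prefix='01' -> emit 'a', reset
Bit 7: prefix='1' (no match yet)

Answer: 1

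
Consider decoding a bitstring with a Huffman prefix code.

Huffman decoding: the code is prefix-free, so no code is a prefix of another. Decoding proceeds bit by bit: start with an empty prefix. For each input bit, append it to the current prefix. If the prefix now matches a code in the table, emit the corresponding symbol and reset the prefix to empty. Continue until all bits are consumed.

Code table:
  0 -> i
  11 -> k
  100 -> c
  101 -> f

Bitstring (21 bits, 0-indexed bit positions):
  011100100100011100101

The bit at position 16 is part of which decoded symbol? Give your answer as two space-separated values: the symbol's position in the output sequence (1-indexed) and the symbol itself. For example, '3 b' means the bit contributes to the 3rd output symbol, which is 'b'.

Answer: 8 c

Derivation:
Bit 0: prefix='0' -> emit 'i', reset
Bit 1: prefix='1' (no match yet)
Bit 2: prefix='11' -> emit 'k', reset
Bit 3: prefix='1' (no match yet)
Bit 4: prefix='10' (no match yet)
Bit 5: prefix='100' -> emit 'c', reset
Bit 6: prefix='1' (no match yet)
Bit 7: prefix='10' (no match yet)
Bit 8: prefix='100' -> emit 'c', reset
Bit 9: prefix='1' (no match yet)
Bit 10: prefix='10' (no match yet)
Bit 11: prefix='100' -> emit 'c', reset
Bit 12: prefix='0' -> emit 'i', reset
Bit 13: prefix='1' (no match yet)
Bit 14: prefix='11' -> emit 'k', reset
Bit 15: prefix='1' (no match yet)
Bit 16: prefix='10' (no match yet)
Bit 17: prefix='100' -> emit 'c', reset
Bit 18: prefix='1' (no match yet)
Bit 19: prefix='10' (no match yet)
Bit 20: prefix='101' -> emit 'f', reset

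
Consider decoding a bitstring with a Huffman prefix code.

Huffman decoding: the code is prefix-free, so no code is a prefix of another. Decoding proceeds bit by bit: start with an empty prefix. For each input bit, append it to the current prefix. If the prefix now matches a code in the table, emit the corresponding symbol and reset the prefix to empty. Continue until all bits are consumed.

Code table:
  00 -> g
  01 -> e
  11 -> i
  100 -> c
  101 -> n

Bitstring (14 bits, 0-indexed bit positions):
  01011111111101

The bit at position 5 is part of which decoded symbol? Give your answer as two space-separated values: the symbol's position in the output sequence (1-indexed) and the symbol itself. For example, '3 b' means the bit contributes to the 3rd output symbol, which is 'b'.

Answer: 3 i

Derivation:
Bit 0: prefix='0' (no match yet)
Bit 1: prefix='01' -> emit 'e', reset
Bit 2: prefix='0' (no match yet)
Bit 3: prefix='01' -> emit 'e', reset
Bit 4: prefix='1' (no match yet)
Bit 5: prefix='11' -> emit 'i', reset
Bit 6: prefix='1' (no match yet)
Bit 7: prefix='11' -> emit 'i', reset
Bit 8: prefix='1' (no match yet)
Bit 9: prefix='11' -> emit 'i', reset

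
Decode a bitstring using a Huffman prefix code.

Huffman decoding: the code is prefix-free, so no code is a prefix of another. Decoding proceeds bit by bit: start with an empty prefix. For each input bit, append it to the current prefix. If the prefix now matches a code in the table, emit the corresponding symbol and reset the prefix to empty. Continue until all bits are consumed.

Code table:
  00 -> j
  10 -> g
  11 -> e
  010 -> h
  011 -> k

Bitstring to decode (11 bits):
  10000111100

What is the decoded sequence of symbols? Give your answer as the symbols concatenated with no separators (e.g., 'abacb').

Answer: gjkej

Derivation:
Bit 0: prefix='1' (no match yet)
Bit 1: prefix='10' -> emit 'g', reset
Bit 2: prefix='0' (no match yet)
Bit 3: prefix='00' -> emit 'j', reset
Bit 4: prefix='0' (no match yet)
Bit 5: prefix='01' (no match yet)
Bit 6: prefix='011' -> emit 'k', reset
Bit 7: prefix='1' (no match yet)
Bit 8: prefix='11' -> emit 'e', reset
Bit 9: prefix='0' (no match yet)
Bit 10: prefix='00' -> emit 'j', reset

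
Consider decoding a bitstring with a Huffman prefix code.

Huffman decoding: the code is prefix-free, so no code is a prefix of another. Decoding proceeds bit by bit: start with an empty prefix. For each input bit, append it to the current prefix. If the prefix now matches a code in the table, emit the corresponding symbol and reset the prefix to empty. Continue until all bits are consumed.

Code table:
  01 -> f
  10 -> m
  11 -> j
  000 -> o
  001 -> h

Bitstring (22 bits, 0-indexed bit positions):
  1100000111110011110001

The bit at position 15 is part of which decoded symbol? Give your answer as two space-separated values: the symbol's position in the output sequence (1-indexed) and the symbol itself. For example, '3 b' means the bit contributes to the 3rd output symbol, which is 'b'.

Bit 0: prefix='1' (no match yet)
Bit 1: prefix='11' -> emit 'j', reset
Bit 2: prefix='0' (no match yet)
Bit 3: prefix='00' (no match yet)
Bit 4: prefix='000' -> emit 'o', reset
Bit 5: prefix='0' (no match yet)
Bit 6: prefix='00' (no match yet)
Bit 7: prefix='001' -> emit 'h', reset
Bit 8: prefix='1' (no match yet)
Bit 9: prefix='11' -> emit 'j', reset
Bit 10: prefix='1' (no match yet)
Bit 11: prefix='11' -> emit 'j', reset
Bit 12: prefix='0' (no match yet)
Bit 13: prefix='00' (no match yet)
Bit 14: prefix='001' -> emit 'h', reset
Bit 15: prefix='1' (no match yet)
Bit 16: prefix='11' -> emit 'j', reset
Bit 17: prefix='1' (no match yet)
Bit 18: prefix='10' -> emit 'm', reset
Bit 19: prefix='0' (no match yet)

Answer: 7 j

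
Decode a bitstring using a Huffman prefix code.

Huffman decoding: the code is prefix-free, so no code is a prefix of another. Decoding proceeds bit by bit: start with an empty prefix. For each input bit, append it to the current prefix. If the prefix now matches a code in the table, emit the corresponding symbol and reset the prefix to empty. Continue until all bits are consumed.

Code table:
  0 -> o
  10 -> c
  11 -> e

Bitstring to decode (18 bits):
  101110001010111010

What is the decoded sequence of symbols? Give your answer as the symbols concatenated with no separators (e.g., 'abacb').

Answer: cecooccecc

Derivation:
Bit 0: prefix='1' (no match yet)
Bit 1: prefix='10' -> emit 'c', reset
Bit 2: prefix='1' (no match yet)
Bit 3: prefix='11' -> emit 'e', reset
Bit 4: prefix='1' (no match yet)
Bit 5: prefix='10' -> emit 'c', reset
Bit 6: prefix='0' -> emit 'o', reset
Bit 7: prefix='0' -> emit 'o', reset
Bit 8: prefix='1' (no match yet)
Bit 9: prefix='10' -> emit 'c', reset
Bit 10: prefix='1' (no match yet)
Bit 11: prefix='10' -> emit 'c', reset
Bit 12: prefix='1' (no match yet)
Bit 13: prefix='11' -> emit 'e', reset
Bit 14: prefix='1' (no match yet)
Bit 15: prefix='10' -> emit 'c', reset
Bit 16: prefix='1' (no match yet)
Bit 17: prefix='10' -> emit 'c', reset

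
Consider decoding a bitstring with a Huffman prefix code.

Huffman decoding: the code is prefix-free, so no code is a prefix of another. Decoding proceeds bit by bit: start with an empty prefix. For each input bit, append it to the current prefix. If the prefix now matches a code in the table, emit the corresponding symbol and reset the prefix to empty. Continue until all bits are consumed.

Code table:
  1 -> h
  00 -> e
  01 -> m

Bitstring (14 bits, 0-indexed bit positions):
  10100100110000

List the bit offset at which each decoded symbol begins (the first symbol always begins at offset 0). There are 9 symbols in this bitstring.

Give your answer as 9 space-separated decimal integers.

Bit 0: prefix='1' -> emit 'h', reset
Bit 1: prefix='0' (no match yet)
Bit 2: prefix='01' -> emit 'm', reset
Bit 3: prefix='0' (no match yet)
Bit 4: prefix='00' -> emit 'e', reset
Bit 5: prefix='1' -> emit 'h', reset
Bit 6: prefix='0' (no match yet)
Bit 7: prefix='00' -> emit 'e', reset
Bit 8: prefix='1' -> emit 'h', reset
Bit 9: prefix='1' -> emit 'h', reset
Bit 10: prefix='0' (no match yet)
Bit 11: prefix='00' -> emit 'e', reset
Bit 12: prefix='0' (no match yet)
Bit 13: prefix='00' -> emit 'e', reset

Answer: 0 1 3 5 6 8 9 10 12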